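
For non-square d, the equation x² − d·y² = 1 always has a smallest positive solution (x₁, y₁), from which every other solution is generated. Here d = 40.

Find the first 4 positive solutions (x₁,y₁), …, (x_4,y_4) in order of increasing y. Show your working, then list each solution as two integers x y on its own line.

19 3
721 114
27379 4329
1039681 164388

d=40: √d = [6; 3,12] (ℓ=2, even), read p_1/q_1
step 0: (6, 1)  from 6·(1,0) + (0,1)
step 1: (19, 3)  from 3·(6,1) + (1,0)
→ (19, 3).  Check: 19²=361, 40·3²=360, difference 1.
(x_2, y_2) = (19·19 + 40·3·3, 19·3 + 3·19) = (721, 114)
(x_3, y_3) = (19·721 + 40·3·114, 19·114 + 3·721) = (27379, 4329)
(x_4, y_4) = (19·27379 + 40·3·4329, 19·4329 + 3·27379) = (1039681, 164388)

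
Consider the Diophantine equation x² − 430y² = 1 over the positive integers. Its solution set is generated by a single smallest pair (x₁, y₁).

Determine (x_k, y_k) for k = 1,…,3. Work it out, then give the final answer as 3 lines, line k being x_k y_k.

√430 = [20; 1,2,1,3,1,…,2,1,40, …], period ℓ=14 (even) → k=13
step 0: (20, 1)  from 20·(1,0) + (0,1)
step 1: (21, 1)  from 1·(20,1) + (1,0)
…
step 4: (311, 15)  from 3·(83,4) + (62,3)
…
step 6: (2675, 129)  from 6·(394,19) + (311,15)
…
step 10: (599138, 28893)  from 3·(155233,7486) + (133439,6435)
step 11: (754371, 36379)  from 1·(599138,28893) + (155233,7486)
step 12: (2107880, 101651)  from 2·(754371,36379) + (599138,28893)
step 13: (2862251, 138030)  from 1·(2107880,101651) + (754371,36379)
→ (2862251, 138030).  Check: 2862251²=8192480787001, 430·138030²=8192480787000, difference 1.
(2862251+138030√430)^2 = 16384961574001 + 790153011060√430
(2862251+138030√430)^3 = 93795745300289010251 + 4523232492118854090√430

2862251 138030
16384961574001 790153011060
93795745300289010251 4523232492118854090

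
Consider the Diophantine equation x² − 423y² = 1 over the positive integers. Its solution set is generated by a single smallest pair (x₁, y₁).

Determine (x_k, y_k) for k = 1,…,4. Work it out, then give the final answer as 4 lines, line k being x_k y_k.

4607 224
42448897 2063936
391124132351 19017106080
3603817713033217 175223613357184

d=423: √d = [20; 1,1,3,4,3,1,1,40] (ℓ=8, even), read p_7/q_7
k=0  a_k=20  p_k/q_k = 20/1
…
k=2  a_k=1  p_k/q_k = 41/2
…
k=4  a_k=4  p_k/q_k = 617/30
…
k=6  a_k=1  p_k/q_k = 2612/127
k=7  a_k=1  p_k/q_k = 4607/224
fundamental: x₁=4607, y₁=224  (since 21224449 − 423·50176 = 1)
(4607+224√423)^2 = 42448897 + 2063936√423
(4607+224√423)^3 = 391124132351 + 19017106080√423
(4607+224√423)^4 = 3603817713033217 + 175223613357184√423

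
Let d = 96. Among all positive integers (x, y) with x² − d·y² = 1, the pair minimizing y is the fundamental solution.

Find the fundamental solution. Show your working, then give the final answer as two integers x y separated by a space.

[9; 1,3,1,18] for √96; ℓ=4 ⇒ convergent index 3
a_0=9:  p_0=9·1+0=9,  q_0=9·0+1=1
…
a_2=3:  p_2=3·10+9=39,  q_2=3·1+1=4
a_3=1:  p_3=1·39+10=49,  q_3=1·4+1=5
(x₁, y₁) = (49, 5);  49² − 96·5² = 1 ✓

49 5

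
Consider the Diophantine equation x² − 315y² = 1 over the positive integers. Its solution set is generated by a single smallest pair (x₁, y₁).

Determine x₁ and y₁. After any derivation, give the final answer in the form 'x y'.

71 4

√315 = [17; 1,2,1,34, …], period ℓ=4 (even) → k=3
step 0: (17, 1)  from 17·(1,0) + (0,1)
step 1: (18, 1)  from 1·(17,1) + (1,0)
step 2: (53, 3)  from 2·(18,1) + (17,1)
step 3: (71, 4)  from 1·(53,3) + (18,1)
fundamental: x₁=71, y₁=4  (since 5041 − 315·16 = 1)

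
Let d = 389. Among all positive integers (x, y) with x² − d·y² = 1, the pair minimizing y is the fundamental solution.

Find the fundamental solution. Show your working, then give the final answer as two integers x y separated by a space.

√389 = [19; 1,2,1,1,1,1,2,1,38, …], period ℓ=9 (odd) → k=17
i=0: a=19 ⇒ p=19, q=1
…
i=2: a=2 ⇒ p=59, q=3
…
i=4: a=1 ⇒ p=138, q=7
…
i=6: a=1 ⇒ p=355, q=18
i=7: a=2 ⇒ p=927, q=47
i=8: a=1 ⇒ p=1282, q=65
…
i=11: a=2 ⇒ p=151493, q=7681
i=12: a=1 ⇒ p=202418, q=10263
…
i=15: a=1 ⇒ p=910240, q=46151
i=16: a=2 ⇒ p=2376809, q=120509
i=17: a=1 ⇒ p=3287049, q=166660
→ (3287049, 166660).  Check: 3287049²=10804691128401, 389·166660²=10804691128400, difference 1.

3287049 166660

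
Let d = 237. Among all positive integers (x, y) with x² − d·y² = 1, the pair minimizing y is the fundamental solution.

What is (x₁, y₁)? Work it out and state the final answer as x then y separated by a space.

[15; 2,1,1,7,10,7,1,1,2,30] for √237; ℓ=10 ⇒ convergent index 9
i=0: a=15 ⇒ p=15, q=1
…
i=2: a=1 ⇒ p=46, q=3
i=3: a=1 ⇒ p=77, q=5
i=4: a=7 ⇒ p=585, q=38
i=5: a=10 ⇒ p=5927, q=385
…
i=8: a=1 ⇒ p=90075, q=5851
i=9: a=2 ⇒ p=228151, q=14820
fundamental: x₁=228151, y₁=14820  (since 52052878801 − 237·219632400 = 1)

228151 14820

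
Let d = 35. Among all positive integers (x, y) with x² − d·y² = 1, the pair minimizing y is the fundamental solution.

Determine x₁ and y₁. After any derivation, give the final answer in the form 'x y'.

√35 = [5; 1,10, …], period ℓ=2 (even) → k=1
i=0: a=5 ⇒ p=5, q=1
i=1: a=1 ⇒ p=6, q=1
fundamental: x₁=6, y₁=1  (since 36 − 35·1 = 1)

6 1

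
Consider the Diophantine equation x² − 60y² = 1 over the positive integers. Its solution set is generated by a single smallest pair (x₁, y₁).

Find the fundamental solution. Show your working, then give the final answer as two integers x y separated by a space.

d=60: √d = [7; 1,2,1,14] (ℓ=4, even), read p_3/q_3
i=0: a=7 ⇒ p=7, q=1
…
i=2: a=2 ⇒ p=23, q=3
i=3: a=1 ⇒ p=31, q=4
→ (31, 4).  Check: 31²=961, 60·4²=960, difference 1.

31 4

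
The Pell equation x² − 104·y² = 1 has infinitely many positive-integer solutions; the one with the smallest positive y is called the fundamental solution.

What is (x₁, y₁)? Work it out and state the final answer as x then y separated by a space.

√104 = [10; 5,20, …], period ℓ=2 (even) → k=1
a_0=10:  p_0=10·1+0=10,  q_0=10·0+1=1
a_1=5:  p_1=5·10+1=51,  q_1=5·1+0=5
→ (51, 5).  Check: 51²=2601, 104·5²=2600, difference 1.

51 5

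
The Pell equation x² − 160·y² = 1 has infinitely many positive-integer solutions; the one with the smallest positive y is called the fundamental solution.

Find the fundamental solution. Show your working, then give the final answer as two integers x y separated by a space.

√160 = [12; 1,1,1,5,1,1,1,24, …], period ℓ=8 (even) → k=7
i=0: a=12 ⇒ p=12, q=1
…
i=4: a=5 ⇒ p=215, q=17
…
i=6: a=1 ⇒ p=468, q=37
i=7: a=1 ⇒ p=721, q=57
→ (721, 57).  Check: 721²=519841, 160·57²=519840, difference 1.

721 57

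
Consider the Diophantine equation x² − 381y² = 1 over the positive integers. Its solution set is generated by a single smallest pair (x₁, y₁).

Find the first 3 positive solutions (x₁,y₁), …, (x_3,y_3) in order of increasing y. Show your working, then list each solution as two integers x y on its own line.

1015 52
2060449 105560
4182710455 214286748

√381 = [19; 1,1,12,1,1,38, …], period ℓ=6 (even) → k=5
a_0=19:  p_0=19·1+0=19,  q_0=19·0+1=1
…
a_2=1:  p_2=1·20+19=39,  q_2=1·1+1=2
…
a_4=1:  p_4=1·488+39=527,  q_4=1·25+2=27
a_5=1:  p_5=1·527+488=1015,  q_5=1·27+25=52
fundamental: x₁=1015, y₁=52  (since 1030225 − 381·2704 = 1)
n=2: (1015,52)∘(1015,52) = (1015·1015+381·52·52, 1015·52+52·1015) = (2060449,105560)
n=3: (2060449,105560)∘(1015,52) = (1015·2060449+381·52·105560, 1015·105560+52·2060449) = (4182710455,214286748)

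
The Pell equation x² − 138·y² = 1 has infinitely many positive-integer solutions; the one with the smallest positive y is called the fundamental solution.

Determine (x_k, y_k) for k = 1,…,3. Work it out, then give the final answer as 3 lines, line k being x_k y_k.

47 4
4417 376
415151 35340

d=138: √d = [11; 1,2,1,22] (ℓ=4, even), read p_3/q_3
step 0: (11, 1)  from 11·(1,0) + (0,1)
step 1: (12, 1)  from 1·(11,1) + (1,0)
step 2: (35, 3)  from 2·(12,1) + (11,1)
step 3: (47, 4)  from 1·(35,3) + (12,1)
→ (47, 4).  Check: 47²=2209, 138·4²=2208, difference 1.
k=2:  x_2 = 47·47+138·4·4 = 4417,  y_2 = 47·4+4·47 = 376
k=3:  x_3 = 47·4417+138·4·376 = 415151,  y_3 = 47·376+4·4417 = 35340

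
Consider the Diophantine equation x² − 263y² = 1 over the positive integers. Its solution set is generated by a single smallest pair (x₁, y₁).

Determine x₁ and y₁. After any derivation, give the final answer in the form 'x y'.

d=263: √d = [16; 4,1,1,1,1,15,1,1,1,1,4,32] (ℓ=12, even), read p_11/q_11
k=0  a_k=16  p_k/q_k = 16/1
…
k=2  a_k=1  p_k/q_k = 81/5
…
k=6  a_k=15  p_k/q_k = 5822/359
…
k=8  a_k=1  p_k/q_k = 12017/741
…
k=10  a_k=1  p_k/q_k = 30229/1864
k=11  a_k=4  p_k/q_k = 139128/8579
(x₁, y₁) = (139128, 8579);  139128² − 263·8579² = 1 ✓

139128 8579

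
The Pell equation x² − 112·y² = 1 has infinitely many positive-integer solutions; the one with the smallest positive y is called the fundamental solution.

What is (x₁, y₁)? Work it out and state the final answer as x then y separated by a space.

√112 → a₀=10, period (1,1,2,1,1,20); ℓ=6 even so k=5
a_0=10:  p_0=10·1+0=10,  q_0=10·0+1=1
a_1=1:  p_1=1·10+1=11,  q_1=1·1+0=1
a_2=1:  p_2=1·11+10=21,  q_2=1·1+1=2
a_3=2:  p_3=2·21+11=53,  q_3=2·2+1=5
a_4=1:  p_4=1·53+21=74,  q_4=1·5+2=7
a_5=1:  p_5=1·74+53=127,  q_5=1·7+5=12
fundamental: x₁=127, y₁=12  (since 16129 − 112·144 = 1)

127 12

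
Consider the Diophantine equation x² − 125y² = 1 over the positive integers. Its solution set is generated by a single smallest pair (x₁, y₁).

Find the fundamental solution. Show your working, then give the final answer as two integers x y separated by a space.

[11; 5,1,1,5,22] for √125; ℓ=5 ⇒ convergent index 9
step 0: (11, 1)  from 11·(1,0) + (0,1)
step 1: (56, 5)  from 5·(11,1) + (1,0)
step 2: (67, 6)  from 1·(56,5) + (11,1)
step 3: (123, 11)  from 1·(67,6) + (56,5)
…
step 5: (15127, 1353)  from 22·(682,61) + (123,11)
step 6: (76317, 6826)  from 5·(15127,1353) + (682,61)
step 7: (91444, 8179)  from 1·(76317,6826) + (15127,1353)
step 8: (167761, 15005)  from 1·(91444,8179) + (76317,6826)
step 9: (930249, 83204)  from 5·(167761,15005) + (91444,8179)
(x₁, y₁) = (930249, 83204);  930249² − 125·83204² = 1 ✓

930249 83204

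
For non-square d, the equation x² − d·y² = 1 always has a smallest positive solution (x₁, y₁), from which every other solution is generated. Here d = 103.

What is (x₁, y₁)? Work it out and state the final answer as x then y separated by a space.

d=103: √d = [10; 6,1,2,1,1,9,1,1,2,1,6,20] (ℓ=12, even), read p_11/q_11
a_0=10:  p_0=10·1+0=10,  q_0=10·0+1=1
a_1=6:  p_1=6·10+1=61,  q_1=6·1+0=6
a_2=1:  p_2=1·61+10=71,  q_2=1·6+1=7
…
a_4=1:  p_4=1·203+71=274,  q_4=1·20+7=27
a_5=1:  p_5=1·274+203=477,  q_5=1·27+20=47
a_6=9:  p_6=9·477+274=4567,  q_6=9·47+27=450
…
a_8=1:  p_8=1·5044+4567=9611,  q_8=1·497+450=947
a_9=2:  p_9=2·9611+5044=24266,  q_9=2·947+497=2391
a_10=1:  p_10=1·24266+9611=33877,  q_10=1·2391+947=3338
a_11=6:  p_11=6·33877+24266=227528,  q_11=6·3338+2391=22419
→ (227528, 22419).  Check: 227528²=51768990784, 103·22419²=51768990783, difference 1.

227528 22419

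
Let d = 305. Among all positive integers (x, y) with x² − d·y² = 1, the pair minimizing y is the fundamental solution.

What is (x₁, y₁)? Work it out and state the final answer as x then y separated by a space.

489 28

√305 → a₀=17, period (2,6,2,34); ℓ=4 even so k=3
a_0=17:  p_0=17·1+0=17,  q_0=17·0+1=1
a_1=2:  p_1=2·17+1=35,  q_1=2·1+0=2
a_2=6:  p_2=6·35+17=227,  q_2=6·2+1=13
a_3=2:  p_3=2·227+35=489,  q_3=2·13+2=28
(x₁, y₁) = (489, 28);  489² − 305·28² = 1 ✓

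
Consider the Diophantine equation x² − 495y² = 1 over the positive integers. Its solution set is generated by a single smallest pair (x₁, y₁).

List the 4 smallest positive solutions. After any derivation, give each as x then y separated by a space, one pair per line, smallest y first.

89 4
15841 712
2819609 126732
501874561 22557584

√495 → a₀=22, period (4,44); ℓ=2 even so k=1
step 0: (22, 1)  from 22·(1,0) + (0,1)
step 1: (89, 4)  from 4·(22,1) + (1,0)
→ (89, 4).  Check: 89²=7921, 495·4²=7920, difference 1.
k=2:  x_2 = 89·89+495·4·4 = 15841,  y_2 = 89·4+4·89 = 712
k=3:  x_3 = 89·15841+495·4·712 = 2819609,  y_3 = 89·712+4·15841 = 126732
k=4:  x_4 = 89·2819609+495·4·126732 = 501874561,  y_4 = 89·126732+4·2819609 = 22557584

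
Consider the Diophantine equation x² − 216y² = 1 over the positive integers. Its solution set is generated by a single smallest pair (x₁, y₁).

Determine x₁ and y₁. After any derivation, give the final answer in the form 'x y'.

√216 = [14; 1,2,3,2,1,28, …], period ℓ=6 (even) → k=5
a_0=14:  p_0=14·1+0=14,  q_0=14·0+1=1
a_1=1:  p_1=1·14+1=15,  q_1=1·1+0=1
…
a_4=2:  p_4=2·147+44=338,  q_4=2·10+3=23
a_5=1:  p_5=1·338+147=485,  q_5=1·23+10=33
fundamental: x₁=485, y₁=33  (since 235225 − 216·1089 = 1)

485 33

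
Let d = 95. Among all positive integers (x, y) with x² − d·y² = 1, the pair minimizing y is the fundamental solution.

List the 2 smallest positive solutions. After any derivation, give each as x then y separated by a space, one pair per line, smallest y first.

39 4
3041 312

[9; 1,2,1,18] for √95; ℓ=4 ⇒ convergent index 3
a_0=9:  p_0=9·1+0=9,  q_0=9·0+1=1
a_1=1:  p_1=1·9+1=10,  q_1=1·1+0=1
a_2=2:  p_2=2·10+9=29,  q_2=2·1+1=3
a_3=1:  p_3=1·29+10=39,  q_3=1·3+1=4
→ (39, 4).  Check: 39²=1521, 95·4²=1520, difference 1.
(39+4√95)^2 = 3041 + 312√95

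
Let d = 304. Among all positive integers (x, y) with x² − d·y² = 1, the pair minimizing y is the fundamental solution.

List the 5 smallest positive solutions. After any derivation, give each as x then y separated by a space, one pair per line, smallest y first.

57799 3315
6681448801 383207370
772362118440199 44298005553945
89283516160768675201 5120760845641726740
10320995900380175197444999 591949712190194322136575

d=304: √d = [17; 2,3,2,1,1,1,1,1,2,3,2,34] (ℓ=12, even), read p_11/q_11
i=0: a=17 ⇒ p=17, q=1
i=1: a=2 ⇒ p=35, q=2
i=2: a=3 ⇒ p=122, q=7
i=3: a=2 ⇒ p=279, q=16
i=4: a=1 ⇒ p=401, q=23
i=5: a=1 ⇒ p=680, q=39
…
i=8: a=1 ⇒ p=2842, q=163
…
i=10: a=3 ⇒ p=25177, q=1444
i=11: a=2 ⇒ p=57799, q=3315
(x₁, y₁) = (57799, 3315);  57799² − 304·3315² = 1 ✓
k=2:  x_2 = 57799·57799+304·3315·3315 = 6681448801,  y_2 = 57799·3315+3315·57799 = 383207370
k=3:  x_3 = 57799·6681448801+304·3315·383207370 = 772362118440199,  y_3 = 57799·383207370+3315·6681448801 = 44298005553945
k=4:  x_4 = 57799·772362118440199+304·3315·44298005553945 = 89283516160768675201,  y_4 = 57799·44298005553945+3315·772362118440199 = 5120760845641726740
k=5:  x_5 = 57799·89283516160768675201+304·3315·5120760845641726740 = 10320995900380175197444999,  y_5 = 57799·5120760845641726740+3315·89283516160768675201 = 591949712190194322136575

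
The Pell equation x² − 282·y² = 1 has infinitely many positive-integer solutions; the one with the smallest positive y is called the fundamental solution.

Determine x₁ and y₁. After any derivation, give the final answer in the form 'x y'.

2351 140

√282 → a₀=16, period (1,3,1,4,1,3,1,32); ℓ=8 even so k=7
a_0=16:  p_0=16·1+0=16,  q_0=16·0+1=1
a_1=1:  p_1=1·16+1=17,  q_1=1·1+0=1
…
a_4=4:  p_4=4·84+67=403,  q_4=4·5+4=24
…
a_6=3:  p_6=3·487+403=1864,  q_6=3·29+24=111
a_7=1:  p_7=1·1864+487=2351,  q_7=1·111+29=140
fundamental: x₁=2351, y₁=140  (since 5527201 − 282·19600 = 1)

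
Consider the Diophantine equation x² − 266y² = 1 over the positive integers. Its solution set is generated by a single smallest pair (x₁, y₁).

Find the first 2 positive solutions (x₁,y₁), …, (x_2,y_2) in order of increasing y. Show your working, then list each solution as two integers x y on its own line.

685 42
938449 57540

√266 = [16; 3,4,3,32, …], period ℓ=4 (even) → k=3
step 0: (16, 1)  from 16·(1,0) + (0,1)
step 1: (49, 3)  from 3·(16,1) + (1,0)
step 2: (212, 13)  from 4·(49,3) + (16,1)
step 3: (685, 42)  from 3·(212,13) + (49,3)
(x₁, y₁) = (685, 42);  685² − 266·42² = 1 ✓
(685+42√266)^2 = 938449 + 57540√266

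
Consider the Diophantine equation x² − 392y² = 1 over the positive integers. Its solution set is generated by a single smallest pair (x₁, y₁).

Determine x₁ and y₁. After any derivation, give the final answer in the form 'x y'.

d=392: √d = [19; 1,3,1,38] (ℓ=4, even), read p_3/q_3
a_0=19:  p_0=19·1+0=19,  q_0=19·0+1=1
a_1=1:  p_1=1·19+1=20,  q_1=1·1+0=1
a_2=3:  p_2=3·20+19=79,  q_2=3·1+1=4
a_3=1:  p_3=1·79+20=99,  q_3=1·4+1=5
fundamental: x₁=99, y₁=5  (since 9801 − 392·25 = 1)

99 5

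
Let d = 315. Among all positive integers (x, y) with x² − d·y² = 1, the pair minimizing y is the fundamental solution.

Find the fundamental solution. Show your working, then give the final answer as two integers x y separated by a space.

71 4

√315 → a₀=17, period (1,2,1,34); ℓ=4 even so k=3
a_0=17:  p_0=17·1+0=17,  q_0=17·0+1=1
a_1=1:  p_1=1·17+1=18,  q_1=1·1+0=1
a_2=2:  p_2=2·18+17=53,  q_2=2·1+1=3
a_3=1:  p_3=1·53+18=71,  q_3=1·3+1=4
→ (71, 4).  Check: 71²=5041, 315·4²=5040, difference 1.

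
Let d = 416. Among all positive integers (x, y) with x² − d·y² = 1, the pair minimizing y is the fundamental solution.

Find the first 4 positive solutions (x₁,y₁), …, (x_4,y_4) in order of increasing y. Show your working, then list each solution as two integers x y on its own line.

[20; 2,1,1,9,1,1,2,40] for √416; ℓ=8 ⇒ convergent index 7
i=0: a=20 ⇒ p=20, q=1
…
i=2: a=1 ⇒ p=61, q=3
i=3: a=1 ⇒ p=102, q=5
i=4: a=9 ⇒ p=979, q=48
i=5: a=1 ⇒ p=1081, q=53
i=6: a=1 ⇒ p=2060, q=101
i=7: a=2 ⇒ p=5201, q=255
(x₁, y₁) = (5201, 255);  5201² − 416·255² = 1 ✓
(5201+255√416)^2 = 54100801 + 2652510√416
(5201+255√416)^3 = 562756526801 + 27591408765√416
(5201+255√416)^4 = 5853793337683201 + 287005831321020√416

5201 255
54100801 2652510
562756526801 27591408765
5853793337683201 287005831321020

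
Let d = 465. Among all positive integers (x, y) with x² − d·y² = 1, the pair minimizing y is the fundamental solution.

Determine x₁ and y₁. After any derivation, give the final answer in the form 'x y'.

15871 736

[21; 1,1,3,2,2,2,3,1,1,42] for √465; ℓ=10 ⇒ convergent index 9
a_0=21:  p_0=21·1+0=21,  q_0=21·0+1=1
a_1=1:  p_1=1·21+1=22,  q_1=1·1+0=1
a_2=1:  p_2=1·22+21=43,  q_2=1·1+1=2
…
a_4=2:  p_4=2·151+43=345,  q_4=2·7+2=16
…
a_8=1:  p_8=1·6922+2027=8949,  q_8=1·321+94=415
a_9=1:  p_9=1·8949+6922=15871,  q_9=1·415+321=736
(x₁, y₁) = (15871, 736);  15871² − 465·736² = 1 ✓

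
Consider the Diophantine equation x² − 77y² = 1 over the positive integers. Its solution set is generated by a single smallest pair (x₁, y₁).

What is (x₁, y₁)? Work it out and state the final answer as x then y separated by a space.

351 40

√77 = [8; 1,3,2,3,1,16, …], period ℓ=6 (even) → k=5
k=0  a_k=8  p_k/q_k = 8/1
k=1  a_k=1  p_k/q_k = 9/1
…
k=3  a_k=2  p_k/q_k = 79/9
k=4  a_k=3  p_k/q_k = 272/31
k=5  a_k=1  p_k/q_k = 351/40
fundamental: x₁=351, y₁=40  (since 123201 − 77·1600 = 1)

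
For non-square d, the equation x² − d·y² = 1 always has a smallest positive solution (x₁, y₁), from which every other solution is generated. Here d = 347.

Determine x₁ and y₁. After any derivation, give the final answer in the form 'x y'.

√347 = [18; 1,1,1,2,4,…,1,1,36, …], period ℓ=14 (even) → k=13
step 0: (18, 1)  from 18·(1,0) + (0,1)
step 1: (19, 1)  from 1·(18,1) + (1,0)
…
step 5: (652, 35)  from 4·(149,8) + (56,3)
step 6: (801, 43)  from 1·(652,35) + (149,8)
…
step 11: (238717, 12815)  from 1·(164168,8813) + (74549,4002)
step 12: (402885, 21628)  from 1·(238717,12815) + (164168,8813)
step 13: (641602, 34443)  from 1·(402885,21628) + (238717,12815)
(x₁, y₁) = (641602, 34443);  641602² − 347·34443² = 1 ✓

641602 34443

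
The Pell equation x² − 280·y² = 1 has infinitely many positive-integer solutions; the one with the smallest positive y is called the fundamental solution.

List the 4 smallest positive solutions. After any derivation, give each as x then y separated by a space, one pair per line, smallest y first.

[16; 1,2,1,2,1,32] for √280; ℓ=6 ⇒ convergent index 5
k=0  a_k=16  p_k/q_k = 16/1
k=1  a_k=1  p_k/q_k = 17/1
…
k=4  a_k=2  p_k/q_k = 184/11
k=5  a_k=1  p_k/q_k = 251/15
→ (251, 15).  Check: 251²=63001, 280·15²=63000, difference 1.
(251+15√280)^2 = 126001 + 7530√280
(251+15√280)^3 = 63252251 + 3780045√280
(251+15√280)^4 = 31752504001 + 1897575060√280

251 15
126001 7530
63252251 3780045
31752504001 1897575060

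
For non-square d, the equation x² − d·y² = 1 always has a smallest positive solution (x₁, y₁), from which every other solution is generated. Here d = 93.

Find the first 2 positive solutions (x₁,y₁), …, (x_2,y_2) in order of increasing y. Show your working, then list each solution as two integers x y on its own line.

12151 1260
295293601 30620520

√93 = [9; 1,1,1,4,6,4,1,1,1,18, …], period ℓ=10 (even) → k=9
step 0: (9, 1)  from 9·(1,0) + (0,1)
…
step 2: (19, 2)  from 1·(10,1) + (9,1)
step 3: (29, 3)  from 1·(19,2) + (10,1)
…
step 6: (3491, 362)  from 4·(839,87) + (135,14)
…
step 8: (7821, 811)  from 1·(4330,449) + (3491,362)
step 9: (12151, 1260)  from 1·(7821,811) + (4330,449)
(x₁, y₁) = (12151, 1260);  12151² − 93·1260² = 1 ✓
n=2: (12151,1260)∘(12151,1260) = (12151·12151+93·1260·1260, 12151·1260+1260·12151) = (295293601,30620520)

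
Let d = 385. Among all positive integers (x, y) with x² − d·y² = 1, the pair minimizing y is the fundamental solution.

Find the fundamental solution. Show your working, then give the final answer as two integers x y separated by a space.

d=385: √d = [19; 1,1,1,1,1,…,1,1,38] (ℓ=16, even), read p_15/q_15
step 0: (19, 1)  from 19·(1,0) + (0,1)
…
step 2: (39, 2)  from 1·(20,1) + (19,1)
step 3: (59, 3)  from 1·(39,2) + (20,1)
…
step 5: (157, 8)  from 1·(98,5) + (59,3)
step 6: (569, 29)  from 3·(157,8) + (98,5)
step 7: (726, 37)  from 1·(569,29) + (157,8)
step 8: (2021, 103)  from 2·(726,37) + (569,29)
…
step 10: (10262, 523)  from 3·(2747,140) + (2021,103)
…
step 14: (59551, 3035)  from 1·(36280,1849) + (23271,1186)
step 15: (95831, 4884)  from 1·(59551,3035) + (36280,1849)
→ (95831, 4884).  Check: 95831²=9183580561, 385·4884²=9183580560, difference 1.

95831 4884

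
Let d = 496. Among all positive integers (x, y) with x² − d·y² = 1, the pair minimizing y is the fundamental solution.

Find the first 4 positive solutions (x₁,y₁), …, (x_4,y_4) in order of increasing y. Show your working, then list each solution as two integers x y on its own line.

4620799 207480
42703566796801 1917446753040
394649197502177907199 17720272078000750440
3647189234337689639247667201 163763630995505661818050080

√496 = [22; 3,1,2,4,1,…,1,3,44, …], period ℓ=16 (even) → k=15
a_0=22:  p_0=22·1+0=22,  q_0=22·0+1=1
a_1=3:  p_1=3·22+1=67,  q_1=3·1+0=3
a_2=1:  p_2=1·67+22=89,  q_2=1·3+1=4
a_3=2:  p_3=2·89+67=245,  q_3=2·4+3=11
a_4=4:  p_4=4·245+89=1069,  q_4=4·11+4=48
…
a_6=1:  p_6=1·1314+1069=2383,  q_6=1·59+48=107
a_7=2:  p_7=2·2383+1314=6080,  q_7=2·107+59=273
…
a_14=1:  p_14=1·863293+389209=1252502,  q_14=1·38763+17476=56239
a_15=3:  p_15=3·1252502+863293=4620799,  q_15=3·56239+38763=207480
fundamental: x₁=4620799, y₁=207480  (since 21351783398401 − 496·43047950400 = 1)
(x_2, y_2) = (4620799·4620799 + 496·207480·207480, 4620799·207480 + 207480·4620799) = (42703566796801, 1917446753040)
(x_3, y_3) = (4620799·42703566796801 + 496·207480·1917446753040, 4620799·1917446753040 + 207480·42703566796801) = (394649197502177907199, 17720272078000750440)
(x_4, y_4) = (4620799·394649197502177907199 + 496·207480·17720272078000750440, 4620799·17720272078000750440 + 207480·394649197502177907199) = (3647189234337689639247667201, 163763630995505661818050080)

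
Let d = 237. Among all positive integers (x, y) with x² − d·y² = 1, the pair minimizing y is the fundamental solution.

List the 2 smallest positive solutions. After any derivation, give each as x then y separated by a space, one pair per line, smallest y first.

√237 → a₀=15, period (2,1,1,7,10,7,1,1,2,30); ℓ=10 even so k=9
step 0: (15, 1)  from 15·(1,0) + (0,1)
step 1: (31, 2)  from 2·(15,1) + (1,0)
step 2: (46, 3)  from 1·(31,2) + (15,1)
step 3: (77, 5)  from 1·(46,3) + (31,2)
step 4: (585, 38)  from 7·(77,5) + (46,3)
…
step 6: (42074, 2733)  from 7·(5927,385) + (585,38)
…
step 8: (90075, 5851)  from 1·(48001,3118) + (42074,2733)
step 9: (228151, 14820)  from 2·(90075,5851) + (48001,3118)
(x₁, y₁) = (228151, 14820);  228151² − 237·14820² = 1 ✓
(x_2, y_2) = (228151·228151 + 237·14820·14820, 228151·14820 + 14820·228151) = (104105757601, 6762395640)

228151 14820
104105757601 6762395640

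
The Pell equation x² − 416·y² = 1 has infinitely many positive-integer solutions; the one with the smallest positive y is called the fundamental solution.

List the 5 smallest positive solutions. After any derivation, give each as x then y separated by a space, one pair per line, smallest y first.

d=416: √d = [20; 2,1,1,9,1,1,2,40] (ℓ=8, even), read p_7/q_7
i=0: a=20 ⇒ p=20, q=1
i=1: a=2 ⇒ p=41, q=2
…
i=3: a=1 ⇒ p=102, q=5
i=4: a=9 ⇒ p=979, q=48
…
i=6: a=1 ⇒ p=2060, q=101
i=7: a=2 ⇒ p=5201, q=255
(x₁, y₁) = (5201, 255);  5201² − 416·255² = 1 ✓
k=2:  x_2 = 5201·5201+416·255·255 = 54100801,  y_2 = 5201·255+255·5201 = 2652510
k=3:  x_3 = 5201·54100801+416·255·2652510 = 562756526801,  y_3 = 5201·2652510+255·54100801 = 27591408765
k=4:  x_4 = 5201·562756526801+416·255·27591408765 = 5853793337683201,  y_4 = 5201·27591408765+255·562756526801 = 287005831321020
k=5:  x_5 = 5201·5853793337683201+416·255·287005831321020 = 60891157735824130001,  y_5 = 5201·287005831321020+255·5853793337683201 = 2985434629809841275

5201 255
54100801 2652510
562756526801 27591408765
5853793337683201 287005831321020
60891157735824130001 2985434629809841275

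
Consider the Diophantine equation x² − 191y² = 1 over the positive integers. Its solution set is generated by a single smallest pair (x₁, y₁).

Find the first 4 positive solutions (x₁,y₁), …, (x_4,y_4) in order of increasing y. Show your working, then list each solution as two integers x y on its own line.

√191 = [13; 1,4,1,1,3,…,4,1,26, …], period ℓ=16 (even) → k=15
step 0: (13, 1)  from 13·(1,0) + (0,1)
step 1: (14, 1)  from 1·(13,1) + (1,0)
…
step 5: (539, 39)  from 3·(152,11) + (83,6)
step 6: (1230, 89)  from 2·(539,39) + (152,11)
…
step 10: (207083, 14984)  from 2·(83433,6037) + (40217,2910)
step 11: (704682, 50989)  from 3·(207083,14984) + (83433,6037)
step 12: (911765, 65973)  from 1·(704682,50989) + (207083,14984)
step 13: (1616447, 116962)  from 1·(911765,65973) + (704682,50989)
step 14: (7377553, 533821)  from 4·(1616447,116962) + (911765,65973)
step 15: (8994000, 650783)  from 1·(7377553,533821) + (1616447,116962)
fundamental: x₁=8994000, y₁=650783  (since 80892036000000 − 191·423518513089 = 1)
k=2:  x_2 = 8994000·8994000+191·650783·650783 = 161784071999999,  y_2 = 8994000·650783+650783·8994000 = 11706284604000
k=3:  x_3 = 8994000·161784071999999+191·650783·11706284604000 = 2910171887135973018000,  y_3 = 8994000·11706284604000+650783·161784071999999 = 210572647456751349217
k=4:  x_4 = 8994000·2910171887135973018000+191·650783·210572647456751349217 = 52348171905801720863712000001,  y_4 = 8994000·210572647456751349217+650783·2910171887135973018000 = 3787780782452031563430792000

8994000 650783
161784071999999 11706284604000
2910171887135973018000 210572647456751349217
52348171905801720863712000001 3787780782452031563430792000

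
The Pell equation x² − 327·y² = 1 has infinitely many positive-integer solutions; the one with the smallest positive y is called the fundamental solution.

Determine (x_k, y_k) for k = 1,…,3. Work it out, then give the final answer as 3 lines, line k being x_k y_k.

217 12
94177 5208
40872601 2260260

[18; 12,36] for √327; ℓ=2 ⇒ convergent index 1
step 0: (18, 1)  from 18·(1,0) + (0,1)
step 1: (217, 12)  from 12·(18,1) + (1,0)
fundamental: x₁=217, y₁=12  (since 47089 − 327·144 = 1)
(x_2, y_2) = (217·217 + 327·12·12, 217·12 + 12·217) = (94177, 5208)
(x_3, y_3) = (217·94177 + 327·12·5208, 217·5208 + 12·94177) = (40872601, 2260260)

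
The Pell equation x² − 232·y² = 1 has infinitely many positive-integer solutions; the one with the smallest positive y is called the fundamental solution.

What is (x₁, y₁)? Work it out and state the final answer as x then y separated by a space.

d=232: √d = [15; 4,3,7,3,4,30] (ℓ=6, even), read p_5/q_5
step 0: (15, 1)  from 15·(1,0) + (0,1)
…
step 2: (198, 13)  from 3·(61,4) + (15,1)
…
step 4: (4539, 298)  from 3·(1447,95) + (198,13)
step 5: (19603, 1287)  from 4·(4539,298) + (1447,95)
→ (19603, 1287).  Check: 19603²=384277609, 232·1287²=384277608, difference 1.

19603 1287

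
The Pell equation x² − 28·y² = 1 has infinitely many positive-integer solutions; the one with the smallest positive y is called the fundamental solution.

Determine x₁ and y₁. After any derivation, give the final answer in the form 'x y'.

d=28: √d = [5; 3,2,3,10] (ℓ=4, even), read p_3/q_3
a_0=5:  p_0=5·1+0=5,  q_0=5·0+1=1
…
a_2=2:  p_2=2·16+5=37,  q_2=2·3+1=7
a_3=3:  p_3=3·37+16=127,  q_3=3·7+3=24
fundamental: x₁=127, y₁=24  (since 16129 − 28·576 = 1)

127 24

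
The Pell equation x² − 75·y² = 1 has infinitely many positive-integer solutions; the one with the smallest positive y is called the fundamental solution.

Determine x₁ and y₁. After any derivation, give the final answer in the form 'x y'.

√75 = [8; 1,1,1,16, …], period ℓ=4 (even) → k=3
a_0=8:  p_0=8·1+0=8,  q_0=8·0+1=1
…
a_2=1:  p_2=1·9+8=17,  q_2=1·1+1=2
a_3=1:  p_3=1·17+9=26,  q_3=1·2+1=3
(x₁, y₁) = (26, 3);  26² − 75·3² = 1 ✓

26 3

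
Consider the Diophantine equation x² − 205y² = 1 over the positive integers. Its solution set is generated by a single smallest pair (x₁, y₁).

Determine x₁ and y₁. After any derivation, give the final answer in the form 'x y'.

d=205: √d = [14; 3,6,1,4,1,6,3,28] (ℓ=8, even), read p_7/q_7
k=0  a_k=14  p_k/q_k = 14/1
k=1  a_k=3  p_k/q_k = 43/3
k=2  a_k=6  p_k/q_k = 272/19
k=3  a_k=1  p_k/q_k = 315/22
k=4  a_k=4  p_k/q_k = 1532/107
k=5  a_k=1  p_k/q_k = 1847/129
k=6  a_k=6  p_k/q_k = 12614/881
k=7  a_k=3  p_k/q_k = 39689/2772
fundamental: x₁=39689, y₁=2772  (since 1575216721 − 205·7683984 = 1)

39689 2772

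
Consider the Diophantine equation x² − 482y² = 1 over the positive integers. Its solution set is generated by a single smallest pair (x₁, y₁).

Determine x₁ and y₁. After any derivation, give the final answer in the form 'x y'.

√482 → a₀=21, period (1,20,1,42); ℓ=4 even so k=3
step 0: (21, 1)  from 21·(1,0) + (0,1)
…
step 2: (461, 21)  from 20·(22,1) + (21,1)
step 3: (483, 22)  from 1·(461,21) + (22,1)
fundamental: x₁=483, y₁=22  (since 233289 − 482·484 = 1)

483 22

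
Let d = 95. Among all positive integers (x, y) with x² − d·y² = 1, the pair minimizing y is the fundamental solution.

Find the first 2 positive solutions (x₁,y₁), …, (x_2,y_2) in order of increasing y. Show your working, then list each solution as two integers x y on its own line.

39 4
3041 312

√95 → a₀=9, period (1,2,1,18); ℓ=4 even so k=3
a_0=9:  p_0=9·1+0=9,  q_0=9·0+1=1
a_1=1:  p_1=1·9+1=10,  q_1=1·1+0=1
a_2=2:  p_2=2·10+9=29,  q_2=2·1+1=3
a_3=1:  p_3=1·29+10=39,  q_3=1·3+1=4
fundamental: x₁=39, y₁=4  (since 1521 − 95·16 = 1)
(39+4√95)^2 = 3041 + 312√95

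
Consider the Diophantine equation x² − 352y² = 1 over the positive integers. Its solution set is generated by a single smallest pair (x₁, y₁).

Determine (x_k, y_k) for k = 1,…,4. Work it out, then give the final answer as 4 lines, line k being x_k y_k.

77617 4137
12048797377 642203058
1870383011943601 99691749501435
290347036464004160257 15475549041463557732

[18; 1,3,5,9,5,3,1,36] for √352; ℓ=8 ⇒ convergent index 7
k=0  a_k=18  p_k/q_k = 18/1
…
k=2  a_k=3  p_k/q_k = 75/4
…
k=4  a_k=9  p_k/q_k = 3621/193
…
k=6  a_k=3  p_k/q_k = 59118/3151
k=7  a_k=1  p_k/q_k = 77617/4137
→ (77617, 4137).  Check: 77617²=6024398689, 352·4137²=6024398688, difference 1.
k=2:  x_2 = 77617·77617+352·4137·4137 = 12048797377,  y_2 = 77617·4137+4137·77617 = 642203058
k=3:  x_3 = 77617·12048797377+352·4137·642203058 = 1870383011943601,  y_3 = 77617·642203058+4137·12048797377 = 99691749501435
k=4:  x_4 = 77617·1870383011943601+352·4137·99691749501435 = 290347036464004160257,  y_4 = 77617·99691749501435+4137·1870383011943601 = 15475549041463557732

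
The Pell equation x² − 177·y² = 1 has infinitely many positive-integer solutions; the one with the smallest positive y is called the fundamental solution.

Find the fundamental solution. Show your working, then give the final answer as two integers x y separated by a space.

62423 4692

√177 = [13; 3,3,2,8,2,3,3,26, …], period ℓ=8 (even) → k=7
step 0: (13, 1)  from 13·(1,0) + (0,1)
step 1: (40, 3)  from 3·(13,1) + (1,0)
…
step 3: (306, 23)  from 2·(133,10) + (40,3)
…
step 5: (5468, 411)  from 2·(2581,194) + (306,23)
step 6: (18985, 1427)  from 3·(5468,411) + (2581,194)
step 7: (62423, 4692)  from 3·(18985,1427) + (5468,411)
→ (62423, 4692).  Check: 62423²=3896630929, 177·4692²=3896630928, difference 1.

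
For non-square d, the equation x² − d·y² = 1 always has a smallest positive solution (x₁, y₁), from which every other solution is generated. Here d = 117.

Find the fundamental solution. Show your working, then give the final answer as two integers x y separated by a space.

649 60

√117 → a₀=10, period (1,4,2,4,1,20); ℓ=6 even so k=5
a_0=10:  p_0=10·1+0=10,  q_0=10·0+1=1
…
a_2=4:  p_2=4·11+10=54,  q_2=4·1+1=5
a_3=2:  p_3=2·54+11=119,  q_3=2·5+1=11
a_4=4:  p_4=4·119+54=530,  q_4=4·11+5=49
a_5=1:  p_5=1·530+119=649,  q_5=1·49+11=60
(x₁, y₁) = (649, 60);  649² − 117·60² = 1 ✓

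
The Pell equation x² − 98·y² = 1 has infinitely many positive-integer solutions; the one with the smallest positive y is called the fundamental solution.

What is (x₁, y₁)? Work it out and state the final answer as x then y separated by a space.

√98 = [9; 1,8,1,18, …], period ℓ=4 (even) → k=3
i=0: a=9 ⇒ p=9, q=1
i=1: a=1 ⇒ p=10, q=1
i=2: a=8 ⇒ p=89, q=9
i=3: a=1 ⇒ p=99, q=10
→ (99, 10).  Check: 99²=9801, 98·10²=9800, difference 1.

99 10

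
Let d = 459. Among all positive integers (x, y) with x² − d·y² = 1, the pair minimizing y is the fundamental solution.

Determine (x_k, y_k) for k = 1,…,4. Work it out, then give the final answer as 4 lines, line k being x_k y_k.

√459 → a₀=21, period (2,2,1,4,21,4,1,2,2,42); ℓ=10 even so k=9
i=0: a=21 ⇒ p=21, q=1
…
i=8: a=2 ⇒ p=212079, q=9899
i=9: a=2 ⇒ p=499850, q=23331
fundamental: x₁=499850, y₁=23331  (since 249850022500 − 459·544335561 = 1)
k=2:  x_2 = 499850·499850+459·23331·23331 = 499700044999,  y_2 = 499850·23331+23331·499850 = 23324000700
k=3:  x_3 = 499850·499700044999+459·23331·23324000700 = 499550134985000450,  y_3 = 499850·23324000700+23331·499700044999 = 23317003499766669
k=4:  x_4 = 499850·499550134985000450+459·23331·23317003499766669 = 499400269944005249820001,  y_4 = 499850·23317003499766669+23331·499550134985000450 = 23310008398693414998600

499850 23331
499700044999 23324000700
499550134985000450 23317003499766669
499400269944005249820001 23310008398693414998600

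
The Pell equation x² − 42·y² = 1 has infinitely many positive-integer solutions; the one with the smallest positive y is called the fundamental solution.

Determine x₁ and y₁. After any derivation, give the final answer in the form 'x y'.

[6; 2,12] for √42; ℓ=2 ⇒ convergent index 1
i=0: a=6 ⇒ p=6, q=1
i=1: a=2 ⇒ p=13, q=2
(x₁, y₁) = (13, 2);  13² − 42·2² = 1 ✓

13 2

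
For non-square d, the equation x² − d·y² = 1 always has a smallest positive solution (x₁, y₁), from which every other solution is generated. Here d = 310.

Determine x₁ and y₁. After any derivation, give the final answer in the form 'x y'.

848719 48204

d=310: √d = [17; 1,1,1,1,5,…,1,1,34] (ℓ=16, even), read p_15/q_15
a_0=17:  p_0=17·1+0=17,  q_0=17·0+1=1
…
a_2=1:  p_2=1·18+17=35,  q_2=1·1+1=2
…
a_6=3:  p_6=3·493+88=1567,  q_6=3·28+5=89
a_7=1:  p_7=1·1567+493=2060,  q_7=1·89+28=117
a_8=2:  p_8=2·2060+1567=5687,  q_8=2·117+89=323
…
a_10=3:  p_10=3·7747+5687=28928,  q_10=3·440+323=1643
a_11=5:  p_11=5·28928+7747=152387,  q_11=5·1643+440=8655
a_12=1:  p_12=1·152387+28928=181315,  q_12=1·8655+1643=10298
a_13=1:  p_13=1·181315+152387=333702,  q_13=1·10298+8655=18953
a_14=1:  p_14=1·333702+181315=515017,  q_14=1·18953+10298=29251
a_15=1:  p_15=1·515017+333702=848719,  q_15=1·29251+18953=48204
(x₁, y₁) = (848719, 48204);  848719² − 310·48204² = 1 ✓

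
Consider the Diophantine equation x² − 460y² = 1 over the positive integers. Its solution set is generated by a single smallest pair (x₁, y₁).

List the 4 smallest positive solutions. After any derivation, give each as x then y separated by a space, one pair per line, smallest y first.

d=460: √d = [21; 2,4,3,1,2,10,2,1,3,4,2,42] (ℓ=12, even), read p_11/q_11
a_0=21:  p_0=21·1+0=21,  q_0=21·0+1=1
a_1=2:  p_1=2·21+1=43,  q_1=2·1+0=2
a_2=4:  p_2=4·43+21=193,  q_2=4·2+1=9
a_3=3:  p_3=3·193+43=622,  q_3=3·9+2=29
…
a_5=2:  p_5=2·815+622=2252,  q_5=2·38+29=105
a_6=10:  p_6=10·2252+815=23335,  q_6=10·105+38=1088
…
a_8=1:  p_8=1·48922+23335=72257,  q_8=1·2281+1088=3369
a_9=3:  p_9=3·72257+48922=265693,  q_9=3·3369+2281=12388
a_10=4:  p_10=4·265693+72257=1135029,  q_10=4·12388+3369=52921
a_11=2:  p_11=2·1135029+265693=2535751,  q_11=2·52921+12388=118230
fundamental: x₁=2535751, y₁=118230  (since 6430033134001 − 460·13978332900 = 1)
(2535751+118230√460)^2 = 12860066268001 + 599603681460√460
(2535751+118230√460)^3 = 65219851798297071751 + 3040891269731634690√460
(2535751+118230√460)^4 = 330762608834754335913072001 + 15421886156225925189922920√460

2535751 118230
12860066268001 599603681460
65219851798297071751 3040891269731634690
330762608834754335913072001 15421886156225925189922920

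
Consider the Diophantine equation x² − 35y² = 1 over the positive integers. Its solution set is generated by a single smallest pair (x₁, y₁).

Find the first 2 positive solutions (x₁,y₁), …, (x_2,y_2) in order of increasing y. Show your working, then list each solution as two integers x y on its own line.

6 1
71 12

√35 → a₀=5, period (1,10); ℓ=2 even so k=1
a_0=5:  p_0=5·1+0=5,  q_0=5·0+1=1
a_1=1:  p_1=1·5+1=6,  q_1=1·1+0=1
→ (6, 1).  Check: 6²=36, 35·1²=35, difference 1.
n=2: (6,1)∘(6,1) = (6·6+35·1·1, 6·1+1·6) = (71,12)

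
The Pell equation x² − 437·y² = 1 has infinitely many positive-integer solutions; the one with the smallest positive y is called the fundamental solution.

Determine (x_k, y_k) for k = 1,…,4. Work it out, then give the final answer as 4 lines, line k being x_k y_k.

√437 = [20; 1,9,2,9,1,40, …], period ℓ=6 (even) → k=5
step 0: (20, 1)  from 20·(1,0) + (0,1)
step 1: (21, 1)  from 1·(20,1) + (1,0)
step 2: (209, 10)  from 9·(21,1) + (20,1)
step 3: (439, 21)  from 2·(209,10) + (21,1)
step 4: (4160, 199)  from 9·(439,21) + (209,10)
step 5: (4599, 220)  from 1·(4160,199) + (439,21)
(x₁, y₁) = (4599, 220);  4599² − 437·220² = 1 ✓
n=2: (4599,220)∘(4599,220) = (4599·4599+437·220·220, 4599·220+220·4599) = (42301601,2023560)
n=3: (42301601,2023560)∘(4599,220) = (4599·42301601+437·220·2023560, 4599·2023560+220·42301601) = (389090121399,18612704660)
n=4: (389090121399,18612704660)∘(4599,220) = (4599·389090121399+437·220·18612704660, 4599·18612704660+220·389090121399) = (3578850894326401,171199655439120)

4599 220
42301601 2023560
389090121399 18612704660
3578850894326401 171199655439120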